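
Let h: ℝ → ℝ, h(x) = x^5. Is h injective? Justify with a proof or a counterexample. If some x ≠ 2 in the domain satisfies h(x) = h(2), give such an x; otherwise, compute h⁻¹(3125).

5

On ℝ, x ↦ x^5 is strictly increasing (since 5 is odd), so h(s) = h(t) forces s = t. Therefore h is injective.
Since x ↦ x^5 is strictly increasing on ℝ, it is injective there, so no x ≠ 2 in the domain has h(x) = h(2). We therefore compute h⁻¹(3125) = 3125^{1/5} = 5 (indeed 5^5 = 3125).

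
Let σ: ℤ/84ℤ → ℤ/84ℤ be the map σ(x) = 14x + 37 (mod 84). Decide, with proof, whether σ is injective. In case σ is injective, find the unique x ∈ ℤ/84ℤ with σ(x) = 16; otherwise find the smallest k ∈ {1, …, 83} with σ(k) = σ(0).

6

We have gcd(14, 84) = 14 > 1. Taking s = 0 and t = 6: σ(0) = 37 and σ(6) = 14·6 + 37 = 121 ≡ 37 (mod 84).
So σ(0) = σ(6) while 0 ≠ 6, so σ is not injective.
Since σ is not injective, we find the least positive k with σ(k) = σ(0): this means 14k ≡ 0 (mod 84), i.e. 84 ∣ 14k. Since gcd(14, 84) = 14, dividing through by 14 this holds exactly when 6 ∣ k.
The smallest positive such k is 6.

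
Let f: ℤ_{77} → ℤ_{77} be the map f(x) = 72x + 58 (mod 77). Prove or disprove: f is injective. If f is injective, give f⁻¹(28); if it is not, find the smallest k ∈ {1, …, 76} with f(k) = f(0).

If f(x_1) = f(x_2), then 72x_1 ≡ 72x_2 (mod 77). Because gcd(72, 77) = 1, we may cancel 72 to get x_1 ≡ x_2 (mod 77).
Hence f is injective.
We now compute 72⁻¹ mod 77 explicitly. Euclid's algorithm: 77 = 1·72 + 5, 72 = 14·5 + 2, 5 = 2·2 + 1; back-substituting gives 1 = 46·72 − 43·77, so 72⁻¹ ≡ 46 (mod 77).
Since f is injective, we compute f⁻¹(28): solve 72x + 58 ≡ 28 (mod 77), i.e. 72x ≡ 47 (mod 77).
Multiplying by 72⁻¹ = 46 gives x ≡ 46·47 = 2162 = 28·77 + 6 ≡ 6 (mod 77).
Check: f(6) = 72·6 + 58 = 490 = 6·77 + 28 ≡ 28 (mod 77).

6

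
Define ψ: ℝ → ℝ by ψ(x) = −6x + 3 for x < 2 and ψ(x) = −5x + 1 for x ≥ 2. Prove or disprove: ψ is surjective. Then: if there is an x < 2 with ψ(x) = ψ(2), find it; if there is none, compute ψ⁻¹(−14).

Both pieces are strictly decreasing (slopes −6 and −5), so each is injective on its own interval.
The left piece maps (−∞, 2) onto (−9, ∞); the right piece maps [2, ∞) onto (−∞, −9].
These images together cover ℝ, so ψ is surjective.
Because the two images are disjoint, no x < 2 has ψ(x) = ψ(2), so we compute ψ⁻¹(−14): −14 lies in (−∞, −9], so solve −5x + 1 = −14: x = (−14 − 1)/(−5) = 3.

3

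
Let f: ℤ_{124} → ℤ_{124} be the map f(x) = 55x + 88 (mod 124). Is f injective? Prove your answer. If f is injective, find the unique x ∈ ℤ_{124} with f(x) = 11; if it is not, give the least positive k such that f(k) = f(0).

73

By definition, injectivity means: for all s, t in the domain, f(s) = f(t) implies s = t.
If f(s) = f(t), then 55s ≡ 55t (mod 124). Because gcd(55, 124) = 1, we may cancel 55 to get s ≡ t (mod 124).
Hence f is injective.
We now compute 55⁻¹ mod 124 explicitly. Euclid's algorithm: 124 = 2·55 + 14, 55 = 3·14 + 13, 14 = 1·13 + 1; back-substituting gives 1 = 115·55 − 51·124, so 55⁻¹ ≡ 115 (mod 124).
Since f is injective, we find f⁻¹(11): we need 55x ≡ 11 − 88 ≡ 47 (mod 124). Using 55⁻¹ = 115: x ≡ 115·47 = 5405 = 43·124 + 73, so x = 73.
Check: f(73) = 55·73 + 88 = 4103 = 33·124 + 11 ≡ 11 (mod 124).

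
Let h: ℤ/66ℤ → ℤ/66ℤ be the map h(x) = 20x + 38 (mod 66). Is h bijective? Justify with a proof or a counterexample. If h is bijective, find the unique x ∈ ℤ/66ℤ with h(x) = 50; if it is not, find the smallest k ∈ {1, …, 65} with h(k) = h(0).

We have gcd(20, 66) = 2 > 1. Taking s = 0 and t = 33: h(0) = 38 and h(33) = 20·33 + 38 = 698 ≡ 38 (mod 66).
So h(0) = h(33) while 0 ≠ 33, therefore h is not injective, hence not bijective.
Since h is not bijective, we find the least positive k with h(k) = h(0): this means 20k ≡ 0 (mod 66), i.e. 66 ∣ 20k. Since gcd(20, 66) = 2, dividing through by 2 this holds exactly when 33 ∣ 10k, and as gcd(10, 33) = 1, exactly when 33 ∣ k.
The smallest positive such k is 33.

33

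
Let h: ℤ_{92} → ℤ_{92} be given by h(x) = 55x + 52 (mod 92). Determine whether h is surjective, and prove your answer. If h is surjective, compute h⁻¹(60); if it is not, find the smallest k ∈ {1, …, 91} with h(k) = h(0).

Since gcd(55, 92) = 1, 55 is invertible modulo 92. Euclid's algorithm: 92 = 1·55 + 37, 55 = 1·37 + 18, 37 = 2·18 + 1; back-substituting gives 1 = 87·55 − 52·92, so 55⁻¹ ≡ 87 (mod 92).
Then y ↦ 87(y − 52) is a two-sided inverse to h, so every y ∈ ℤ_{92} has a preimage.
So h is surjective.
Since h is surjective, we compute h⁻¹(60): solve 55x + 52 ≡ 60 (mod 92), i.e. 55x ≡ 8 (mod 92).
Multiplying by 55⁻¹ = 87 gives x ≡ 87·8 = 696 = 7·92 + 52 ≡ 52 (mod 92).
Check: h(52) = 55·52 + 52 = 2912 = 31·92 + 60 ≡ 60 (mod 92).

52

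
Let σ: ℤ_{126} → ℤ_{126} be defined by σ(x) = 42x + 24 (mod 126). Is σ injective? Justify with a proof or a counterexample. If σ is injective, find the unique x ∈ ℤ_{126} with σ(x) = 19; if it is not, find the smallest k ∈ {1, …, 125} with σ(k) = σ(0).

3

We have gcd(42, 126) = 42 > 1. Taking u = 0 and v = 3: σ(0) = 24 and σ(3) = 42·3 + 24 = 150 ≡ 24 (mod 126).
So σ(0) = σ(3) while 0 ≠ 3, hence σ is not injective.
Since σ is not injective, we find the least positive k with σ(k) = σ(0): this means 42k ≡ 0 (mod 126), i.e. 126 ∣ 42k. Since gcd(42, 126) = 42, dividing through by 42 this holds exactly when 3 ∣ k.
The smallest positive such k is 3.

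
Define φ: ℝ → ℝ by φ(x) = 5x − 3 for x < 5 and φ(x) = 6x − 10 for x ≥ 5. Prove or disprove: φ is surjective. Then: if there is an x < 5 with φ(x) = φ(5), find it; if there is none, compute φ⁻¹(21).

Both pieces are strictly increasing (slopes 5 and 6), so each is injective on its own interval.
The left piece maps (−∞, 5) onto (−∞, 22); the right piece maps [5, ∞) onto [20, ∞).
The union (−∞, 22) ∪ [20, ∞) covers ℝ, so φ is surjective.
For the follow-up: the images overlap, so an x < 5 with φ(x) = φ(5) exists. φ(5) = 20; solving 5x − 3 = 20 for x < 5 gives x = (20 + 3)/5 = 23/5.

23/5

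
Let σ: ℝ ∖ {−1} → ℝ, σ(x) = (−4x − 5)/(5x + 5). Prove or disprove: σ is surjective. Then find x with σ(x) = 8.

-45/44

If σ(x) = −4/5, cross-multiplying gives 5(−4x − 5) = −4(5x + 5), which simplifies to −25 = −20 — false.  So −4/5 has no preimage and σ is not surjective.
Solving σ(x) = 8: cross-multiplying gives −4x − 5 = 8(5x + 5), which rearranges to −44x = 45, so x = −45/44.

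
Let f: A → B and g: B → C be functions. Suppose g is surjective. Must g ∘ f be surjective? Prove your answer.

not surjective

No. Take A = {0}, B = C = {0, 1, 2, 3}, f(0) = 0, and g = identity (surjective).
Then (g ∘ f)(0) = 0, and 3 ∈ C has no preimage under g ∘ f, so g ∘ f is not surjective.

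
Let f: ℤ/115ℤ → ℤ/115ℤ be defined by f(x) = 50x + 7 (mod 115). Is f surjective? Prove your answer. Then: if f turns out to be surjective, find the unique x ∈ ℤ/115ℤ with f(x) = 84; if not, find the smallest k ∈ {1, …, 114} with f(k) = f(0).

23

By definition, surjectivity means every element of the codomain has a preimage under f.
Since gcd(50, 115) = 5, we have 50x ≡ 0 (mod 5) for all x, so f(x) ≡ 2 (mod 5).
But 0 ≢ 2 (mod 5), so 0 ∈ ℤ/115ℤ has no preimage. Therefore f is not surjective.
Since f is not surjective, we find the least positive k with f(k) = f(0): this means 50k ≡ 0 (mod 115), i.e. 115 ∣ 50k. Since gcd(50, 115) = 5, dividing through by 5 this holds exactly when 23 ∣ 10k, and as gcd(10, 23) = 1, exactly when 23 ∣ k.
The smallest positive such k is 23.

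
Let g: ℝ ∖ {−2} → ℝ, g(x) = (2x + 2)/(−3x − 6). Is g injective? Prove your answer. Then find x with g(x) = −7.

Suppose g(u) = g(v). Cross-multiplying: (2u + 2)(−3v − 6) = (2v + 2)(−3u − 6).
Expanding both sides and cancelling the symmetric terms leaves −6·(u − v) = 0. Since −6 ≠ 0, u = v. Hence g is injective.
Solving g(x) = −7: cross-multiplying gives 2x + 2 = −7(−3x − 6), which rearranges to −19x = 40, so x = −40/19.

-40/19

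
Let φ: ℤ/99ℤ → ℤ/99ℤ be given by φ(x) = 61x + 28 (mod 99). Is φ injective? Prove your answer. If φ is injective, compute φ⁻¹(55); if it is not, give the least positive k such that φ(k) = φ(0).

54

If φ(s) = φ(t), then 61s ≡ 61t (mod 99). Because gcd(61, 99) = 1, we may cancel 61 to get s ≡ t (mod 99).
Hence φ is injective.
We now compute 61⁻¹ mod 99 explicitly. Euclid's algorithm: 99 = 1·61 + 38, 61 = 1·38 + 23, 38 = 1·23 + 15, 23 = 1·15 + 8, 15 = 1·8 + 7, 8 = 1·7 + 1; back-substituting gives 1 = 13·61 − 8·99, so 61⁻¹ ≡ 13 (mod 99).
Since φ is injective, we find φ⁻¹(55): we need 61x ≡ 55 − 28 ≡ 27 (mod 99). Using 61⁻¹ = 13: x ≡ 13·27 = 351 = 3·99 + 54, so x = 54.
Check: φ(54) = 61·54 + 28 = 3322 = 33·99 + 55 ≡ 55 (mod 99).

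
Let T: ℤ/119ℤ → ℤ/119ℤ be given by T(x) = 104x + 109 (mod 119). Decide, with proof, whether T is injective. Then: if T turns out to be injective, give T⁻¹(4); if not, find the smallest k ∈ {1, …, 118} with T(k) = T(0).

By definition, T is injective when T(s) = T(t) forces s = t.
Suppose T(s) = T(t) in ℤ/119ℤ. Then 104s + 109 ≡ 104t + 109 (mod 119), hence 104(s − t) ≡ 0 (mod 119).
Since gcd(104, 119) = 1, 104 is invertible modulo 119, so s − t ≡ 0 (mod 119), i.e. s = t.
Therefore T is injective.
We now compute 104⁻¹ mod 119 explicitly. Euclid's algorithm: 119 = 1·104 + 15, 104 = 6·15 + 14, 15 = 1·14 + 1; back-substituting gives 1 = 111·104 − 97·119, so 104⁻¹ ≡ 111 (mod 119).
Since T is injective, we compute T⁻¹(4): solve 104x + 109 ≡ 4 (mod 119), i.e. 104x ≡ 14 (mod 119).
Multiplying by 104⁻¹ = 111 gives x ≡ 111·14 = 1554 = 13·119 + 7 ≡ 7 (mod 119).
Check: T(7) = 104·7 + 109 = 837 = 7·119 + 4 ≡ 4 (mod 119).

7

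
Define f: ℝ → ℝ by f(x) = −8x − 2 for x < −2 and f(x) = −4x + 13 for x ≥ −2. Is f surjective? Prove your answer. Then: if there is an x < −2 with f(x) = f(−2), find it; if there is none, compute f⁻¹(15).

-23/8

Both pieces are strictly decreasing (slopes −8 and −4), so each is injective on its own interval.
The left piece maps (−∞, −2) onto (14, ∞); the right piece maps [−2, ∞) onto (−∞, 21].
The union (14, ∞) ∪ (−∞, 21] covers ℝ, so f is surjective.
For the follow-up: the images overlap, so an x < −2 with f(x) = f(−2) exists. f(−2) = 21; solving −8x − 2 = 21 for x < −2 gives x = (21 + 2)/(−8) = −23/8.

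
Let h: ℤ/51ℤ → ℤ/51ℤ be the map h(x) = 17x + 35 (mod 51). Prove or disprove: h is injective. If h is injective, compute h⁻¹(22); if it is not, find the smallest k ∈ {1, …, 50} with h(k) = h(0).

3

Recall: h is injective when h(s) = h(t) forces s = t.
We have gcd(17, 51) = 17 > 1. Taking s = 0 and t = 3: h(0) = 35 and h(3) = 17·3 + 35 = 86 ≡ 35 (mod 51).
So h(0) = h(3) while 0 ≠ 3, thus h is not injective.
Since h is not injective, we find the least positive k with h(k) = h(0): this means 17k ≡ 0 (mod 51), i.e. 51 ∣ 17k. Since gcd(17, 51) = 17, dividing through by 17 this holds exactly when 3 ∣ k.
The smallest positive such k is 3.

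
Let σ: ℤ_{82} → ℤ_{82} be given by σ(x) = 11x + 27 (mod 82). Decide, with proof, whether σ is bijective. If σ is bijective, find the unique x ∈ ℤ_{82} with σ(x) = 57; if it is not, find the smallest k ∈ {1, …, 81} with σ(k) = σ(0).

If σ(u) = σ(v), then 11u ≡ 11v (mod 82). Because gcd(11, 82) = 1, we may cancel 11 to get u ≡ v (mod 82).
We now compute 11⁻¹ mod 82 explicitly. Euclid's algorithm: 82 = 7·11 + 5, 11 = 2·5 + 1; back-substituting gives 1 = 15·11 − 2·82, so 11⁻¹ ≡ 15 (mod 82).
Then y ↦ 15(y − 27) is a two-sided inverse to σ, so every y ∈ ℤ_{82} has a preimage.
Thus σ is bijective.
Since σ is bijective, we compute σ⁻¹(57): solve 11x + 27 ≡ 57 (mod 82), i.e. 11x ≡ 30 (mod 82).
Multiplying by 11⁻¹ = 15 gives x ≡ 15·30 = 450 = 5·82 + 40 ≡ 40 (mod 82).
Check: σ(40) = 11·40 + 27 = 467 = 5·82 + 57 ≡ 57 (mod 82).

40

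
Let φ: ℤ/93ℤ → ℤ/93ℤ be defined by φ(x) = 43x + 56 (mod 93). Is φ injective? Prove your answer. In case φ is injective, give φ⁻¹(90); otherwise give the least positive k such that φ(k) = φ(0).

If φ(u) = φ(v), then 43u ≡ 43v (mod 93). Because gcd(43, 93) = 1, we may cancel 43 to get u ≡ v (mod 93).
Thus φ is injective.
We now compute 43⁻¹ mod 93 explicitly. Euclid's algorithm: 93 = 2·43 + 7, 43 = 6·7 + 1; back-substituting gives 1 = 13·43 − 6·93, so 43⁻¹ ≡ 13 (mod 93).
Since φ is injective, we find φ⁻¹(90): we need 43x ≡ 90 − 56 ≡ 34 (mod 93). Using 43⁻¹ = 13: x ≡ 13·34 = 442 = 4·93 + 70, so x = 70.
Check: φ(70) = 43·70 + 56 = 3066 = 32·93 + 90 ≡ 90 (mod 93).

70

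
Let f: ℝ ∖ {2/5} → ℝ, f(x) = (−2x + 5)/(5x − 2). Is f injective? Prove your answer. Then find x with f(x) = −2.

Suppose f(u) = f(v). Cross-multiplying: (−2u + 5)(5v − 2) = (−2v + 5)(5u − 2).
Expanding both sides and cancelling the symmetric terms leaves −21·(u − v) = 0. Since −21 ≠ 0, u = v. Therefore f is injective.
Solving f(x) = −2: cross-multiplying gives −2x + 5 = −2(5x − 2), which rearranges to 8x = −1, so x = −1/8.

-1/8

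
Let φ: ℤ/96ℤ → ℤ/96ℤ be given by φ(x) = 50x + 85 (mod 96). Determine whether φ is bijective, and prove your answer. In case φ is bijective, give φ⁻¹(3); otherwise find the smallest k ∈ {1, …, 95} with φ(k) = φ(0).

48

Recall: injectivity means: for all u, v in the domain, φ(u) = φ(v) implies u = v.
We have gcd(50, 96) = 2 > 1. Taking u = 0 and v = 48: φ(0) = 85 and φ(48) = 50·48 + 85 = 2485 ≡ 85 (mod 96).
So φ(0) = φ(48) while 0 ≠ 48, so φ is not injective, hence not bijective.
Since φ is not bijective, we find the least positive k with φ(k) = φ(0): this means 50k ≡ 0 (mod 96), i.e. 96 ∣ 50k. Since gcd(50, 96) = 2, dividing through by 2 this holds exactly when 48 ∣ 25k, and as gcd(25, 48) = 1, exactly when 48 ∣ k.
The smallest positive such k is 48.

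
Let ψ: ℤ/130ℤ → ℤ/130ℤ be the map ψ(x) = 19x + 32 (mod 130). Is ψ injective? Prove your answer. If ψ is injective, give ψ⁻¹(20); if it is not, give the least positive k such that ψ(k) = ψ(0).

102

Suppose ψ(x_1) = ψ(x_2) in ℤ/130ℤ. Then 19x_1 + 32 ≡ 19x_2 + 32 (mod 130), therefore 19(x_1 − x_2) ≡ 0 (mod 130).
Since gcd(19, 130) = 1, 19 is invertible modulo 130, thus x_1 − x_2 ≡ 0 (mod 130), i.e. x_1 = x_2.
Therefore ψ is injective.
We now compute 19⁻¹ mod 130 explicitly. Euclid's algorithm: 130 = 6·19 + 16, 19 = 1·16 + 3, 16 = 5·3 + 1; back-substituting gives 1 = 89·19 − 13·130, so 19⁻¹ ≡ 89 (mod 130).
Since ψ is injective, we find ψ⁻¹(20): we need 19x ≡ 20 − 32 ≡ 118 (mod 130). Using 19⁻¹ = 89: x ≡ 89·118 = 10502 = 80·130 + 102, so x = 102.
Check: ψ(102) = 19·102 + 32 = 1970 = 15·130 + 20 ≡ 20 (mod 130).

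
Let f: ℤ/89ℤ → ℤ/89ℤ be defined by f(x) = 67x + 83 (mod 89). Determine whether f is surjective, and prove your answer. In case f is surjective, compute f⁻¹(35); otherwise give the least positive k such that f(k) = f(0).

75

Recall that f is surjective if every y in the codomain equals f(x) for some x in the domain.
Since gcd(67, 89) = 1, 67 is invertible modulo 89. Euclid's algorithm: 89 = 1·67 + 22, 67 = 3·22 + 1; back-substituting gives 1 = 4·67 − 3·89, so 67⁻¹ ≡ 4 (mod 89).
For any y ∈ ℤ/89ℤ, x = 4(y − 83) mod 89 satisfies f(x) = 67·4(y − 83) + 83 ≡ y (since 67·4 ≡ 1 mod 89). So every y has a preimage.
So f is surjective.
Since f is surjective, we compute f⁻¹(35): solve 67x + 83 ≡ 35 (mod 89), i.e. 67x ≡ 41 (mod 89).
Multiplying by 67⁻¹ = 4 gives x ≡ 4·41 = 164 = 1·89 + 75 ≡ 75 (mod 89).
Check: f(75) = 67·75 + 83 = 5108 = 57·89 + 35 ≡ 35 (mod 89).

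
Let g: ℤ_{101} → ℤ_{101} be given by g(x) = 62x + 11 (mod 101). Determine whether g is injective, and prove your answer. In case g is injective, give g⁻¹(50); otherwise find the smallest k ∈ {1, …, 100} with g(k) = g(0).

If g(x_1) = g(x_2), then 62x_1 ≡ 62x_2 (mod 101). Because gcd(62, 101) = 1, we may cancel 62 to get x_1 ≡ x_2 (mod 101).
Thus g is injective.
We now compute 62⁻¹ mod 101 explicitly. Euclid's algorithm: 101 = 1·62 + 39, 62 = 1·39 + 23, 39 = 1·23 + 16, 23 = 1·16 + 7, 16 = 2·7 + 2, 7 = 3·2 + 1; back-substituting gives 1 = 44·62 − 27·101, so 62⁻¹ ≡ 44 (mod 101).
Since g is injective, we find g⁻¹(50): we need 62x ≡ 50 − 11 ≡ 39 (mod 101). Using 62⁻¹ = 44: x ≡ 44·39 = 1716 = 16·101 + 100, so x = 100.
Check: g(100) = 62·100 + 11 = 6211 = 61·101 + 50 ≡ 50 (mod 101).

100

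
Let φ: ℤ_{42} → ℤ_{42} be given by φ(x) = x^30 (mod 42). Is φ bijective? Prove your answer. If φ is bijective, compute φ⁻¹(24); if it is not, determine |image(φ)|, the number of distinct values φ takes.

8

φ(2): Repeated squaring mod 42: 2^1 ≡ 2, 2^2 ≡ 2² = 4, 2^4 ≡ 4² = 16, 2^8 ≡ 16² = 256 ≡ 4, 2^16 ≡ 4² = 16. Since 30 = 16 + 8 + 4 + 2, 2^30 ≡ 16·4·16·4: 16·4 = 64 ≡ 22, then 22·16 = 352 ≡ 16, then 16·4 = 64 ≡ 22. So 2^30 ≡ 22 (mod 42).
φ(4): Repeated squaring mod 42: 4^1 ≡ 4, 4^2 ≡ 4² = 16, 4^4 ≡ 16² = 256 ≡ 4, 4^8 ≡ 4² = 16, 4^16 ≡ 16² = 256 ≡ 4. Since 30 = 16 + 8 + 4 + 2, 4^30 ≡ 4·16·4·16: 4·16 = 64 ≡ 22, then 22·4 = 88 ≡ 4, then 4·16 = 64 ≡ 22. So 4^30 ≡ 22 (mod 42).
So φ(2) = φ(4) = 22 while 2 ≠ 4, hence φ is not injective, hence not bijective.
Since φ is not bijective, we determine |image(φ)|. Computing x^30 mod 42 for each x (by repeated squaring, reducing mod 42 at every step), the values φ(0), φ(1), …, φ(41) are: 0, 1, 22, 15, 22, 1, 36, 7, 22, 15, 22, 1, 36, 1, 28, 15, 22, 1, 36, 1, 22, 21, 22, 1, 36, 1, 22, 15, 28, 1, 36, 1, 22, 15, 22, 7, 36, 1, 22, 15, 22, 1.
The distinct values are {0, 1, 7, 15, 21, 22, 28, 36}; there are 8 of them.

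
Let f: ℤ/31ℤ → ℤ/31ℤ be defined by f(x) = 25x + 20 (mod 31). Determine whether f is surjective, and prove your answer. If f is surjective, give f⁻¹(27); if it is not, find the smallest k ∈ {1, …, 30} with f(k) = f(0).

4

Recall that surjectivity means every element of the codomain has a preimage under f.
Since gcd(25, 31) = 1, 25 is invertible modulo 31. Euclid's algorithm: 31 = 1·25 + 6, 25 = 4·6 + 1; back-substituting gives 1 = 5·25 − 4·31, so 25⁻¹ ≡ 5 (mod 31).
For any y ∈ ℤ/31ℤ, x = 5(y − 20) mod 31 satisfies f(x) = 25·5(y − 20) + 20 ≡ y (since 25·5 ≡ 1 mod 31). So every y has a preimage.
Therefore f is surjective.
Since f is surjective, we compute f⁻¹(27): solve 25x + 20 ≡ 27 (mod 31), i.e. 25x ≡ 7 (mod 31).
Multiplying by 25⁻¹ = 5 gives x ≡ 5·7 = 35 = 1·31 + 4 ≡ 4 (mod 31).
Check: f(4) = 25·4 + 20 = 120 = 3·31 + 27 ≡ 27 (mod 31).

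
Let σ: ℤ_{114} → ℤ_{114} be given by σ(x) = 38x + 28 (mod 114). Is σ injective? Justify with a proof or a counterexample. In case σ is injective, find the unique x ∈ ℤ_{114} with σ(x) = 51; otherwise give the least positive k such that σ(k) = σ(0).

Recall: injectivity means: for all u, v in the domain, σ(u) = σ(v) implies u = v.
We have gcd(38, 114) = 38 > 1. Taking u = 0 and v = 3: σ(0) = 28 and σ(3) = 38·3 + 28 = 142 ≡ 28 (mod 114).
So σ(0) = σ(3) while 0 ≠ 3, so σ is not injective.
Since σ is not injective, we find the least positive k with σ(k) = σ(0): this means 38k ≡ 0 (mod 114), i.e. 114 ∣ 38k. Since gcd(38, 114) = 38, dividing through by 38 this holds exactly when 3 ∣ k.
The smallest positive such k is 3.

3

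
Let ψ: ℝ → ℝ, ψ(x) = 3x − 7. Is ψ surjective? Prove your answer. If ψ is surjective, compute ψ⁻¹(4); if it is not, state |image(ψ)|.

11/3

For any y ∈ ℝ, x = (y + 7)/3 satisfies ψ(x) = y.
Thus ψ is surjective.
Since ψ is surjective, we compute ψ⁻¹(4) = (4 + 7)/3 = 11/3.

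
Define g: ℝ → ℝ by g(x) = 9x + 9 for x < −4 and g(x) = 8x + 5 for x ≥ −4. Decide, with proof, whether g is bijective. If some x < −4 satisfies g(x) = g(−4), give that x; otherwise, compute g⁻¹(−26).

Both pieces are strictly increasing (slopes 9 and 8), so each is injective on its own interval.
The left piece maps (−∞, −4) onto (−∞, −27); the right piece maps [−4, ∞) onto [−27, ∞).
Since −27 = −27, the images partition ℝ: g is injective and surjective, hence bijective.
Because the two images are disjoint, no x < −4 has g(x) = g(−4), so we compute g⁻¹(−26): −26 lies in [−27, ∞), so solve 8x + 5 = −26: x = (−26 − 5)/8 = −31/8.

-31/8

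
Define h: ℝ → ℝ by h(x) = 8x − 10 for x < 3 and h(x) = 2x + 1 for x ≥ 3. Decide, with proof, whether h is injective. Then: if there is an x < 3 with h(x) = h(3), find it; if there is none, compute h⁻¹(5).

Both pieces are strictly increasing (slopes 8 and 2), so each is injective on its own interval.
The left piece maps (−∞, 3) onto (−∞, 14); the right piece maps [3, ∞) onto [7, ∞).
These images overlap. In particular h(3) = 7 (right piece), and solving 8x − 10 = 7 on the left piece gives x = 17/8 < 3.
So h(17/8) = h(3) with 17/8 ≠ 3, and h is not injective. This x = 17/8 is the requested value below 3.

17/8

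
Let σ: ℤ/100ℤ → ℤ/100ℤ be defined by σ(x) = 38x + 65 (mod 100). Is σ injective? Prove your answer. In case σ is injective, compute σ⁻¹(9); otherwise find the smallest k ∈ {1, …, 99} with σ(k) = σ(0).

50

Recall: injectivity means: for all u, v in the domain, σ(u) = σ(v) implies u = v.
We have gcd(38, 100) = 2 > 1. Taking u = 0 and v = 50: σ(0) = 65 and σ(50) = 38·50 + 65 = 1965 ≡ 65 (mod 100).
So σ(0) = σ(50) while 0 ≠ 50, therefore σ is not injective.
Since σ is not injective, we find the least positive k with σ(k) = σ(0): this means 38k ≡ 0 (mod 100), i.e. 100 ∣ 38k. Since gcd(38, 100) = 2, dividing through by 2 this holds exactly when 50 ∣ 19k, and as gcd(19, 50) = 1, exactly when 50 ∣ k.
The smallest positive such k is 50.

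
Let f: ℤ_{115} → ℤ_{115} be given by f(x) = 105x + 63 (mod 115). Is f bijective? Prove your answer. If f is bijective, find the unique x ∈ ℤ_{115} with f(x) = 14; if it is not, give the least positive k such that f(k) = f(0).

23

We have gcd(105, 115) = 5 > 1. Taking s = 0 and t = 23: f(0) = 63 and f(23) = 105·23 + 63 = 2478 ≡ 63 (mod 115).
So f(0) = f(23) while 0 ≠ 23, so f is not injective, hence not bijective.
Since f is not bijective, we find the least positive k with f(k) = f(0): this means 105k ≡ 0 (mod 115), i.e. 115 ∣ 105k. Since gcd(105, 115) = 5, dividing through by 5 this holds exactly when 23 ∣ 21k, and as gcd(21, 23) = 1, exactly when 23 ∣ k.
The smallest positive such k is 23.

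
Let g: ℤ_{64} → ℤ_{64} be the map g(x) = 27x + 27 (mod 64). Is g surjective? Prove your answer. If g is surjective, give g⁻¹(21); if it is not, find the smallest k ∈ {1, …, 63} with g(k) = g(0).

14

Recall that g is surjective if every y in the codomain equals g(x) for some x in the domain.
Since gcd(27, 64) = 1, 27 is invertible modulo 64. Euclid's algorithm: 64 = 2·27 + 10, 27 = 2·10 + 7, 10 = 1·7 + 3, 7 = 2·3 + 1; back-substituting gives 1 = 19·27 − 8·64, so 27⁻¹ ≡ 19 (mod 64).
For any y ∈ ℤ_{64}, x = 19(y − 27) mod 64 satisfies g(x) = 27·19(y − 27) + 27 ≡ y (since 27·19 ≡ 1 mod 64). So every y has a preimage.
Hence g is surjective.
Since g is surjective, we find g⁻¹(21): we need 27x ≡ 21 − 27 ≡ 58 (mod 64). Using 27⁻¹ = 19: x ≡ 19·58 = 1102 = 17·64 + 14, so x = 14.
Check: g(14) = 27·14 + 27 = 405 = 6·64 + 21 ≡ 21 (mod 64).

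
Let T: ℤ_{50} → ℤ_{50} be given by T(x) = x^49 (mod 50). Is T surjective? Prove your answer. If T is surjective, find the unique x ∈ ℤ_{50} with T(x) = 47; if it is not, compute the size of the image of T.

42

T(0) = 0^49 = 0.
T(10): Repeated squaring mod 50: 10^1 ≡ 10, 10^2 ≡ 10² = 100 ≡ 0, 10^4 ≡ 0² = 0, 10^8 ≡ 0² = 0, 10^16 ≡ 0² = 0, 10^32 ≡ 0² = 0. Since 49 = 32 + 16 + 1, 10^49 ≡ 0·0·10: 0·0 = 0, then 0·10 = 0. So 10^49 ≡ 0 (mod 50).
So T(0) = T(10) = 0 while 0 ≠ 10, thus T is not injective.
A non-injective map from the 50-element set ℤ_{50} to itself takes at most 49 distinct values, so it cannot be surjective. Therefore T is not surjective.
Since T is not surjective, we determine |image(T)|. Computing x^49 mod 50 for each x (by repeated squaring, reducing mod 50 at every step), the values T(0), T(1), …, T(49) are: 0, 1, 12, 33, 44, 25, 46, 7, 28, 39, 0, 41, 2, 23, 34, 25, 36, 47, 18, 29, 0, 31, 42, 13, 24, 25, 26, 37, 8, 19, 0, 21, 32, 3, 14, 25, 16, 27, 48, 9, 0, 11, 22, 43, 4, 25, 6, 17, 38, 49.
The distinct values are {0, 1, 2, 3, 4, 6, 7, 8, 9, 11, 12, 13, 14, 16, 17, 18, 19, 21, 22, 23, 24, 25, 26, 27, 28, 29, 31, 32, 33, 34, 36, 37, 38, 39, 41, 42, 43, 44, 46, 47, 48, 49}; there are 42 of them.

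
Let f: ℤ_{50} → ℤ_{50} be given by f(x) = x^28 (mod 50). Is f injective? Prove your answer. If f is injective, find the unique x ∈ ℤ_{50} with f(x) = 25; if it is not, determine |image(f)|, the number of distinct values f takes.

f(1) = 1^28 = 1.
f(7): Repeated squaring mod 50: 7^1 ≡ 7, 7^2 ≡ 7² = 49, 7^4 ≡ 49² = 2401 ≡ 1, 7^8 ≡ 1² = 1, 7^16 ≡ 1² = 1. Since 28 = 16 + 8 + 4, 7^28 ≡ 1·1·1: 1·1 = 1, then 1·1 = 1. So 7^28 ≡ 1 (mod 50).
So f(1) = f(7) = 1 while 1 ≠ 7, therefore f is not injective.
Since f is not injective, we determine |image(f)|. Computing x^28 mod 50 for each x (by repeated squaring, reducing mod 50 at every step), the values f(0), f(1), …, f(49) are: 0, 1, 6, 11, 36, 25, 16, 1, 16, 21, 0, 31, 46, 21, 6, 25, 46, 41, 26, 41, 0, 11, 36, 31, 26, 25, 26, 31, 36, 11, 0, 41, 26, 41, 46, 25, 6, 21, 46, 31, 0, 21, 16, 1, 16, 25, 36, 11, 6, 1.
The distinct values are {0, 1, 6, 11, 16, 21, 25, 26, 31, 36, 41, 46}; there are 12 of them.

12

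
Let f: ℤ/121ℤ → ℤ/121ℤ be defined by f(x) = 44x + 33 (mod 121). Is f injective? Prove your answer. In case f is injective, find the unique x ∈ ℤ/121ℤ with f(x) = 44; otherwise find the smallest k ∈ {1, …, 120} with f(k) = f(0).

We have gcd(44, 121) = 11 > 1. Taking x_1 = 0 and x_2 = 11: f(0) = 33 and f(11) = 44·11 + 33 = 517 ≡ 33 (mod 121).
So f(0) = f(11) while 0 ≠ 11, so f is not injective.
Since f is not injective, we find the least positive k with f(k) = f(0): this means 44k ≡ 0 (mod 121), i.e. 121 ∣ 44k. Since gcd(44, 121) = 11, dividing through by 11 this holds exactly when 11 ∣ 4k, and as gcd(4, 11) = 1, exactly when 11 ∣ k.
The smallest positive such k is 11.

11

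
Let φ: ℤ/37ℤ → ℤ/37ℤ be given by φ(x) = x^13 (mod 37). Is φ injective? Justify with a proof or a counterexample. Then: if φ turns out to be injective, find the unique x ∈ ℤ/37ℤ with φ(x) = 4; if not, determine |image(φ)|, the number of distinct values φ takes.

30

Since 37 is prime, the nonzero elements of ℤ/37ℤ form a cyclic group of order 36.
As gcd(13, 36) = 1, raising to the 13th power is a bijection on this group: if u^13 ≡ v^13 then (uv^{−1})^13 = 1, and the only element of order dividing gcd(13, 36) = 1 is 1, so u = v.
With φ(0) = 0 this makes φ injective on all of ℤ/37ℤ, hence bijective (finite equal-size domain and codomain). In particular φ is injective.
Since φ is injective, we find the preimage of 4. The inverse of x ↦ x^13 on (ℤ/37ℤ)^× is x ↦ x^25, because 13·25 = 325 = 9·36 + 1 ≡ 1 (mod 36) and x^{36} = 1 for x ≠ 0 (Fermat). So φ⁻¹(4) = 4^25 mod 37.
Repeated squaring mod 37: 4^1 ≡ 4, 4^2 ≡ 4² = 16, 4^4 ≡ 16² = 256 ≡ 34, 4^8 ≡ 34² = 1156 ≡ 9, 4^16 ≡ 9² = 81 ≡ 7. Since 25 = 16 + 8 + 1, 4^25 ≡ 7·9·4: 7·9 = 63 ≡ 26, then 26·4 = 104 ≡ 30. So 4^25 ≡ 30 (mod 37).
Hence φ⁻¹(4) = 30.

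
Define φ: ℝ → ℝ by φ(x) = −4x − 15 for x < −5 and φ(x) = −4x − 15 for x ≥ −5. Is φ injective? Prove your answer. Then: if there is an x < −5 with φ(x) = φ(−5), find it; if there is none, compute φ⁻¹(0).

-15/4

Both pieces are strictly decreasing (slopes −4 and −4), so each is injective on its own interval.
The left piece maps (−∞, −5) onto (5, ∞); the right piece maps [−5, ∞) onto (−∞, 5].
These images are disjoint, so no value is attained by both pieces. Therefore φ is injective.
Because the two images are disjoint, no x < −5 has φ(x) = φ(−5), so we compute φ⁻¹(0): 0 lies in (−∞, 5], so solve −4x − 15 = 0: x = (0 + 15)/(−4) = −15/4.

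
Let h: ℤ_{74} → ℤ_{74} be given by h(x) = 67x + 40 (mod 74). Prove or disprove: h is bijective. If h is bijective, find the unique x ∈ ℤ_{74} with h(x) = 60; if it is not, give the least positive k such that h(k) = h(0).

Recall: h is injective if h(u) = h(v) implies u = v.
Suppose h(u) = h(v) in ℤ_{74}. Then 67u + 40 ≡ 67v + 40 (mod 74), therefore 67(u − v) ≡ 0 (mod 74).
Since gcd(67, 74) = 1, 67 is invertible modulo 74, hence u − v ≡ 0 (mod 74), i.e. u = v.
We now compute 67⁻¹ mod 74 explicitly. Euclid's algorithm: 74 = 1·67 + 7, 67 = 9·7 + 4, 7 = 1·4 + 3, 4 = 1·3 + 1; back-substituting gives 1 = 21·67 − 19·74, so 67⁻¹ ≡ 21 (mod 74).
Then y ↦ 21(y − 40) is a two-sided inverse to h, so every y ∈ ℤ_{74} has a preimage.
So h is bijective.
Since h is bijective, we find h⁻¹(60): we need 67x ≡ 60 − 40 ≡ 20 (mod 74). Using 67⁻¹ = 21: x ≡ 21·20 = 420 = 5·74 + 50, so x = 50.
Check: h(50) = 67·50 + 40 = 3390 = 45·74 + 60 ≡ 60 (mod 74).

50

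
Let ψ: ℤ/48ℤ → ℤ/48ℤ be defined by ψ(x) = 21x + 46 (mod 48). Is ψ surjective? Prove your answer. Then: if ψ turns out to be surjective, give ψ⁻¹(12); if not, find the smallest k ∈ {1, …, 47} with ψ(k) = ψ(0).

16

Since gcd(21, 48) = 3, we have 21x ≡ 0 (mod 3) for all x, so ψ(x) ≡ 1 (mod 3).
But 0 ≢ 1 (mod 3), so 0 ∈ ℤ/48ℤ has no preimage. Thus ψ is not surjective.
Since ψ is not surjective, we find the least positive k with ψ(k) = ψ(0): this means 21k ≡ 0 (mod 48), i.e. 48 ∣ 21k. Since gcd(21, 48) = 3, dividing through by 3 this holds exactly when 16 ∣ 7k, and as gcd(7, 16) = 1, exactly when 16 ∣ k.
The smallest positive such k is 16.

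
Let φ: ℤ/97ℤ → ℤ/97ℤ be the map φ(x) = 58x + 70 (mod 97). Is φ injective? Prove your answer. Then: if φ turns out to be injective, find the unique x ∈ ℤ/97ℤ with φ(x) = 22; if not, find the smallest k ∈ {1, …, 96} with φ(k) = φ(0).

46

Suppose φ(a) = φ(b) in ℤ/97ℤ. Then 58a + 70 ≡ 58b + 70 (mod 97), hence 58(a − b) ≡ 0 (mod 97).
Since gcd(58, 97) = 1, 58 is invertible modulo 97, thus a − b ≡ 0 (mod 97), i.e. a = b.
Thus φ is injective.
We now compute 58⁻¹ mod 97 explicitly. Euclid's algorithm: 97 = 1·58 + 39, 58 = 1·39 + 19, 39 = 2·19 + 1; back-substituting gives 1 = 92·58 − 55·97, so 58⁻¹ ≡ 92 (mod 97).
Since φ is injective, we find φ⁻¹(22): we need 58x ≡ 22 − 70 ≡ 49 (mod 97). Using 58⁻¹ = 92: x ≡ 92·49 = 4508 = 46·97 + 46, so x = 46.
Check: φ(46) = 58·46 + 70 = 2738 = 28·97 + 22 ≡ 22 (mod 97).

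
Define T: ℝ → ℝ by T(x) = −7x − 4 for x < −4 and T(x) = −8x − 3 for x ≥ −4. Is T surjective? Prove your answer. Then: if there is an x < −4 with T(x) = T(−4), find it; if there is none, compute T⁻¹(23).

-33/7

Both pieces are strictly decreasing (slopes −7 and −8), so each is injective on its own interval.
The left piece maps (−∞, −4) onto (24, ∞); the right piece maps [−4, ∞) onto (−∞, 29].
The union (24, ∞) ∪ (−∞, 29] covers ℝ, so T is surjective.
For the follow-up: the images overlap, so an x < −4 with T(x) = T(−4) exists. T(−4) = 29; solving −7x − 4 = 29 for x < −4 gives x = (29 + 4)/(−7) = −33/7.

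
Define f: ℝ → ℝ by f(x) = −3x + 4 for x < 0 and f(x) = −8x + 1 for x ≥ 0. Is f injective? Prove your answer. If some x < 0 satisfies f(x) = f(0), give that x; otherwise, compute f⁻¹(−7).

1

Both pieces are strictly decreasing (slopes −3 and −8), so each is injective on its own interval.
The left piece maps (−∞, 0) onto (4, ∞); the right piece maps [0, ∞) onto (−∞, 1].
These images are disjoint, so no value is attained by both pieces. Therefore f is injective.
Because the two images are disjoint, no x < 0 has f(x) = f(0), so we compute f⁻¹(−7): −7 lies in (−∞, 1], so solve −8x + 1 = −7: x = (−7 − 1)/(−8) = 1.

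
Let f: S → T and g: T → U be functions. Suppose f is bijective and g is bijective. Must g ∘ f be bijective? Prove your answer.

Injectivity: if g(f(a)) = g(f(b)) then f(a) = f(b) (g injective) so a = b (f injective).
Surjectivity: for c ∈ U pick b with g(b) = c, then a with f(a) = b; then (g ∘ f)(a) = c.
Hence g ∘ f is bijective.

bijective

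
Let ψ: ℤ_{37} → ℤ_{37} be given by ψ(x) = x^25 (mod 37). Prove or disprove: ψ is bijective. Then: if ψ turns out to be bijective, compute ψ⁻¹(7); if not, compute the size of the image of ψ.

Since 37 is prime, the nonzero elements of ℤ_{37} form a cyclic group of order 36.
As gcd(25, 36) = 1, raising to the 25th power is a bijection on this group: if u^25 ≡ v^25 then (uv^{−1})^25 = 1, and the only element of order dividing gcd(25, 36) = 1 is 1, so u = v.
With ψ(0) = 0 this makes ψ injective on all of ℤ_{37}, hence bijective (finite equal-size domain and codomain). In particular ψ is bijective.
Since ψ is bijective, we find the preimage of 7. The inverse of x ↦ x^25 on (ℤ_{37})^× is x ↦ x^13, because 25·13 = 325 = 9·36 + 1 ≡ 1 (mod 36) and x^{36} = 1 for x ≠ 0 (Fermat). So ψ⁻¹(7) = 7^13 mod 37.
Repeated squaring mod 37: 7^1 ≡ 7, 7^2 ≡ 7² = 49 ≡ 12, 7^4 ≡ 12² = 144 ≡ 33, 7^8 ≡ 33² = 1089 ≡ 16. Since 13 = 8 + 4 + 1, 7^13 ≡ 16·33·7: 16·33 = 528 ≡ 10, then 10·7 = 70 ≡ 33. So 7^13 ≡ 33 (mod 37).
Hence ψ⁻¹(7) = 33.

33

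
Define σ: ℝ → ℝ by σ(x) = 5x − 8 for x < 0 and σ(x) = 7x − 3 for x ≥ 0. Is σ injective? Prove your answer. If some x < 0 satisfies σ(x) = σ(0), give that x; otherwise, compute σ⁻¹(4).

1

Both pieces are strictly increasing (slopes 5 and 7), so each is injective on its own interval.
The left piece maps (−∞, 0) onto (−∞, −8); the right piece maps [0, ∞) onto [−3, ∞).
These images are disjoint, so no value is attained by both pieces. Thus σ is injective.
Because the two images are disjoint, no x < 0 has σ(x) = σ(0), so we compute σ⁻¹(4): 4 lies in [−3, ∞), so solve 7x − 3 = 4: x = (4 + 3)/7 = 1.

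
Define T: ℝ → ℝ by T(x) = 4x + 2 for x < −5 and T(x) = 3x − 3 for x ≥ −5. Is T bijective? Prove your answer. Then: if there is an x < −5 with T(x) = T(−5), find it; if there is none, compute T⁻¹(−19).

Both pieces are strictly increasing (slopes 4 and 3), so each is injective on its own interval.
The left piece maps (−∞, −5) onto (−∞, −18); the right piece maps [−5, ∞) onto [−18, ∞).
Since −18 = −18, the images partition ℝ: T is injective and surjective, hence bijective.
Because the two images are disjoint, no x < −5 has T(x) = T(−5), so we compute T⁻¹(−19): −19 lies in (−∞, −18), so solve 4x + 2 = −19: x = (−19 − 2)/4 = −21/4.

-21/4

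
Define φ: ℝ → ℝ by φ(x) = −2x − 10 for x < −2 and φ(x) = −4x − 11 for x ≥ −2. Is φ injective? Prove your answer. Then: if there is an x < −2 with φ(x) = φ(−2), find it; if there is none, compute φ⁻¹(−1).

-7/2

Both pieces are strictly decreasing (slopes −2 and −4), so each is injective on its own interval.
The left piece maps (−∞, −2) onto (−6, ∞); the right piece maps [−2, ∞) onto (−∞, −3].
These images overlap. In particular φ(−2) = −3 (right piece), and solving −2x − 10 = −3 on the left piece gives x = −7/2 < −2.
So φ(−7/2) = φ(−2) with −7/2 ≠ −2, and φ is not injective. This x = −7/2 is the requested value below −2.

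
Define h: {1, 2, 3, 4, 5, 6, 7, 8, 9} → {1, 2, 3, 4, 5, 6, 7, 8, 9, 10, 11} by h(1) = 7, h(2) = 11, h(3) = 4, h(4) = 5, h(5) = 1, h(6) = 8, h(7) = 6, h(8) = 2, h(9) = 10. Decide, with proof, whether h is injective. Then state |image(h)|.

The values h(1), …, h(9) are 7, 11, 4, 5, 1, 8, 6, 2, 10 — all distinct.
So h(u) = h(v) only when u = v, and h is injective.
The image of h is {1, 2, 4, 5, 6, 7, 8, 10, 11}, which has 9 elements.

9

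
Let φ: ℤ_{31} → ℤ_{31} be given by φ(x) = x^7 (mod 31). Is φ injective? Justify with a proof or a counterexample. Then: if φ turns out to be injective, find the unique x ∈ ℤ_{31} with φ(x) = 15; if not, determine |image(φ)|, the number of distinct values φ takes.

Since 31 is prime, the nonzero elements of ℤ_{31} form a cyclic group of order 30.
As gcd(7, 30) = 1, raising to the 7th power is a bijection on this group: if s^7 ≡ t^7 then (st^{−1})^7 = 1, and the only element of order dividing gcd(7, 30) = 1 is 1, so s = t.
With φ(0) = 0 this makes φ injective on all of ℤ_{31}, hence bijective (finite equal-size domain and codomain). In particular φ is injective.
Since φ is injective, we find the preimage of 15. The inverse of x ↦ x^7 on (ℤ_{31})^× is x ↦ x^13, because 7·13 = 91 = 3·30 + 1 ≡ 1 (mod 30) and x^{30} = 1 for x ≠ 0 (Fermat). So φ⁻¹(15) = 15^13 mod 31.
Repeated squaring mod 31: 15^1 ≡ 15, 15^2 ≡ 15² = 225 ≡ 8, 15^4 ≡ 8² = 64 ≡ 2, 15^8 ≡ 2² = 4. Since 13 = 8 + 4 + 1, 15^13 ≡ 4·2·15: 4·2 = 8, then 8·15 = 120 ≡ 27. So 15^13 ≡ 27 (mod 31).
Hence φ⁻¹(15) = 27.

27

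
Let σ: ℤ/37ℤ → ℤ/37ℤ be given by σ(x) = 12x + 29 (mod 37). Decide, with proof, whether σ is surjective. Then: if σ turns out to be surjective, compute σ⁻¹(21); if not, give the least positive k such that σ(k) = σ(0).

24

Since gcd(12, 37) = 1, 12 is invertible modulo 37. Euclid's algorithm: 37 = 3·12 + 1; back-substituting gives 1 = 34·12 − 11·37, so 12⁻¹ ≡ 34 (mod 37).
For any y ∈ ℤ/37ℤ, x = 34(y − 29) mod 37 satisfies σ(x) = 12·34(y − 29) + 29 ≡ y (since 12·34 ≡ 1 mod 37). So every y has a preimage.
Hence σ is surjective.
Since σ is surjective, we find σ⁻¹(21): we need 12x ≡ 21 − 29 ≡ 29 (mod 37). Using 12⁻¹ = 34: x ≡ 34·29 = 986 = 26·37 + 24, so x = 24.
Check: σ(24) = 12·24 + 29 = 317 = 8·37 + 21 ≡ 21 (mod 37).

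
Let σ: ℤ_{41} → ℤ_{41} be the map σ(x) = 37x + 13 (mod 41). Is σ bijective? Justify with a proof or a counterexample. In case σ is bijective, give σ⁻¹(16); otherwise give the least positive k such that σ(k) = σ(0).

Suppose σ(s) = σ(t) in ℤ_{41}. Then 37s + 13 ≡ 37t + 13 (mod 41), therefore 37(s − t) ≡ 0 (mod 41).
Since gcd(37, 41) = 1, 37 is invertible modulo 41, thus s − t ≡ 0 (mod 41), i.e. s = t.
We now compute 37⁻¹ mod 41 explicitly. Euclid's algorithm: 41 = 1·37 + 4, 37 = 9·4 + 1; back-substituting gives 1 = 10·37 − 9·41, so 37⁻¹ ≡ 10 (mod 41).
Then y ↦ 10(y − 13) is a two-sided inverse to σ, so every y ∈ ℤ_{41} has a preimage.
So σ is bijective.
Since σ is bijective, we find σ⁻¹(16): we need 37x ≡ 16 − 13 ≡ 3 (mod 41). Using 37⁻¹ = 10: x ≡ 10·3 = 30, so x = 30.
Check: σ(30) = 37·30 + 13 = 1123 = 27·41 + 16 ≡ 16 (mod 41).

30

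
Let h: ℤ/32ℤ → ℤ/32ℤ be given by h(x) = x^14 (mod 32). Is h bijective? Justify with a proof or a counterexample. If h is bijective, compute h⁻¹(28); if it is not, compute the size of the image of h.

h(0) = 0^14 = 0.
h(2): Repeated squaring mod 32: 2^1 ≡ 2, 2^2 ≡ 2² = 4, 2^4 ≡ 4² = 16, 2^8 ≡ 16² = 256 ≡ 0. Since 14 = 8 + 4 + 2, 2^14 ≡ 0·16·4: 0·16 = 0, then 0·4 = 0. So 2^14 ≡ 0 (mod 32).
So h(0) = h(2) = 0 while 0 ≠ 2, therefore h is not injective, hence not bijective.
Since h is not bijective, we determine |image(h)|. Computing x^14 mod 32 for each x (by repeated squaring, reducing mod 32 at every step), the values h(0), h(1), …, h(31) are: 0, 1, 0, 25, 0, 9, 0, 17, 0, 17, 0, 9, 0, 25, 0, 1, 0, 1, 0, 25, 0, 9, 0, 17, 0, 17, 0, 9, 0, 25, 0, 1.
The distinct values are {0, 1, 9, 17, 25}; there are 5 of them.

5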